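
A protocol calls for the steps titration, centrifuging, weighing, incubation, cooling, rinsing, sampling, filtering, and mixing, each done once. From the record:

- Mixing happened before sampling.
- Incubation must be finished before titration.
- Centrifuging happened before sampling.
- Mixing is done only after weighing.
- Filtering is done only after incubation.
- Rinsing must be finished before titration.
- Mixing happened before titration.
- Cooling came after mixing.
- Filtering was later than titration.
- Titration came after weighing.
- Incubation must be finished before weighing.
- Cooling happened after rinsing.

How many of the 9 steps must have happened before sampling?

4

Directly stated before sampling: centrifuging and mixing.
Incubation reaches sampling via incubation → weighing → mixing → sampling.
Weighing reaches sampling via weighing → mixing → sampling.
That's centrifuging, incubation, mixing, and weighing — 4 in all.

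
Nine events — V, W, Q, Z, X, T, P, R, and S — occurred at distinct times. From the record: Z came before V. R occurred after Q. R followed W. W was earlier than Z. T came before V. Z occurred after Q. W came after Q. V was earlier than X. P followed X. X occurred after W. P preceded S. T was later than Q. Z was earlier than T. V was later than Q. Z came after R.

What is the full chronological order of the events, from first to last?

The constraints fix every adjacent pair, so only one ordering works:
Q → W → R → Z → T → V → X → P → S.

Q, W, R, Z, T, V, X, P, S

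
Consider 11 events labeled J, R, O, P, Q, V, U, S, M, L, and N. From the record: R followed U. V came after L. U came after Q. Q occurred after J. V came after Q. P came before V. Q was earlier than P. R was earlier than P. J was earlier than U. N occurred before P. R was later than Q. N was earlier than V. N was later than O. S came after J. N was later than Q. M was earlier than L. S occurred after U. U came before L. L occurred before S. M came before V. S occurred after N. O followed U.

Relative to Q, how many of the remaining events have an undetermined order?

Forced before Q: J; forced after Q: L, N, O, P, R, S, U, and V.
That leaves M with no forced order relative to Q — 1.

1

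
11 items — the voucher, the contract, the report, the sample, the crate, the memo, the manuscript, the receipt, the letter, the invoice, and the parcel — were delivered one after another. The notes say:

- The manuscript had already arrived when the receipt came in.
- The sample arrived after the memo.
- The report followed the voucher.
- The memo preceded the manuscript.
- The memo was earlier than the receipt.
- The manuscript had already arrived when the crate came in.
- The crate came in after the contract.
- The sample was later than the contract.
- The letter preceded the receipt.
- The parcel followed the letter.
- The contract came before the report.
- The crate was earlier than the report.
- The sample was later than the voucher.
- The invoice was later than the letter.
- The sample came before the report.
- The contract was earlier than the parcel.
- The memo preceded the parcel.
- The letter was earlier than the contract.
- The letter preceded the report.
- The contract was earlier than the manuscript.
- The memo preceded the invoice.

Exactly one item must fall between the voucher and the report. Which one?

Tracing the constraints gives the voucher → the sample → the report, so the sample sits after the voucher and before the report.
No other item is forced both after the voucher and before the report.

the sample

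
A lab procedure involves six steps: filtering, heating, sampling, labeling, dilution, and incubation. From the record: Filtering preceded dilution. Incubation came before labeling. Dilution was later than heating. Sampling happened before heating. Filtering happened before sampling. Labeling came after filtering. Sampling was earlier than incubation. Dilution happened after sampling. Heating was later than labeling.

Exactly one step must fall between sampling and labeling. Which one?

incubation

Tracing the constraints gives sampling → incubation → labeling, so incubation sits after sampling and before labeling.
No other step is forced both after sampling and before labeling.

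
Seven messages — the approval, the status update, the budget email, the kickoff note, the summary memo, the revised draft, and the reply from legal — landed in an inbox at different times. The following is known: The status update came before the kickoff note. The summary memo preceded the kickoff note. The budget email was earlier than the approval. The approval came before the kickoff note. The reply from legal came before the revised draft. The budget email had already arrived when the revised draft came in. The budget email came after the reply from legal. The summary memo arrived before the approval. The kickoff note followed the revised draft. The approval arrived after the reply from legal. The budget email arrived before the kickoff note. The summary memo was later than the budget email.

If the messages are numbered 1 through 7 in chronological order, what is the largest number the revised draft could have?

6

The revised draft must come before the kickoff note — 1 message forced after it.
Everything else can be placed before the revised draft in some valid order, so the revised draft can sit as late as position 7 − 1 = 6.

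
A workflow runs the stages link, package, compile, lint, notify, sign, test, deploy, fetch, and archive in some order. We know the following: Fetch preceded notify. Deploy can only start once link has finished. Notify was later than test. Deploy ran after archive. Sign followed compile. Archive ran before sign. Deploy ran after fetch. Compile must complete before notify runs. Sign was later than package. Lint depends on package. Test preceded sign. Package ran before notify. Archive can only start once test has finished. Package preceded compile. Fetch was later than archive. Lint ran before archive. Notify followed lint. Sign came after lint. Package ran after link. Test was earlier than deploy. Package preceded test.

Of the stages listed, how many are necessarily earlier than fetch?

Directly stated before fetch: archive.
Link reaches fetch via link → package → test → archive → fetch.
Lint reaches fetch via lint → archive → fetch.
Package reaches fetch via package → test → archive → fetch.
Likewise test reaches fetch by chaining the stated constraints.
That's archive, link, lint, package, and test — 5 in all.

5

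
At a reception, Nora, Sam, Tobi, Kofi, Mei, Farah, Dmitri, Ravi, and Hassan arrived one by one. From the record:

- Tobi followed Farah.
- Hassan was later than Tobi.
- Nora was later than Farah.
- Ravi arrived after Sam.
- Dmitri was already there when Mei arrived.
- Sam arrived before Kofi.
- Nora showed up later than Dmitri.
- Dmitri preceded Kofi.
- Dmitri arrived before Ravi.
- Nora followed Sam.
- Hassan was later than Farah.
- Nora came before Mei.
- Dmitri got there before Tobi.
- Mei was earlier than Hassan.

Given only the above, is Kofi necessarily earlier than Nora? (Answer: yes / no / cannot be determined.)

cannot be determined

No chain of stated constraints runs from Kofi to Nora, and none runs from Nora to Kofi either.
So the relative order of Kofi and Nora is not fixed by the given facts.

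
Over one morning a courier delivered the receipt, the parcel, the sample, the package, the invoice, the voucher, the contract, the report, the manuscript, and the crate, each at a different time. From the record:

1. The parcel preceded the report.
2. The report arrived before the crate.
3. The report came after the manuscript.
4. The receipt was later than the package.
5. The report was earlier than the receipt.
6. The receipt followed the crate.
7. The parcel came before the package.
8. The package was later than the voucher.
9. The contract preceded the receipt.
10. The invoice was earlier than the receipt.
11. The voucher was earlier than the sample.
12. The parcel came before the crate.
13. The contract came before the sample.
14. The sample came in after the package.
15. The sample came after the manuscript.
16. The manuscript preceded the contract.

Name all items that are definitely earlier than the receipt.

Directly stated before the receipt: the contract, the crate, the invoice, the package, and the report.
The manuscript reaches the receipt via the manuscript → the contract → the receipt.
The parcel reaches the receipt via the parcel → the crate → the receipt.
The voucher reaches the receipt via the voucher → the package → the receipt.
No chain forces the sample ahead of the receipt.

the contract, the crate, the invoice, the manuscript, the package, the parcel, the report, the voucher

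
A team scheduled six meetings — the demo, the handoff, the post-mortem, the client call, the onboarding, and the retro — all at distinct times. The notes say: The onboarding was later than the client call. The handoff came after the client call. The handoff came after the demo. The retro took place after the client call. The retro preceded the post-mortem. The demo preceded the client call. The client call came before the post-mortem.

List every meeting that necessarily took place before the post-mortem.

Directly stated before the post-mortem: the client call and the retro.
The demo reaches the post-mortem via the demo → the client call → the post-mortem.
No chain forces the onboarding (or any of the others) ahead of the post-mortem.

the client call, the demo, the retro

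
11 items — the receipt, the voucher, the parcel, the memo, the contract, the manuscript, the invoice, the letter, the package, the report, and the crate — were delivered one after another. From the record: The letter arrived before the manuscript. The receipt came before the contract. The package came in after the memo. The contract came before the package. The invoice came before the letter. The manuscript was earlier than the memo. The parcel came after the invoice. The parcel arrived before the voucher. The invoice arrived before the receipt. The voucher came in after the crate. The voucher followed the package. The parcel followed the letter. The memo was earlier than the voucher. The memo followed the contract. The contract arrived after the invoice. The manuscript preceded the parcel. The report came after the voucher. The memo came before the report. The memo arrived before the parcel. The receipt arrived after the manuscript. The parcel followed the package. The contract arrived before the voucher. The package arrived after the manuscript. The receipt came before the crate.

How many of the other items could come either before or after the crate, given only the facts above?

Forced before the crate: the invoice, the letter, the manuscript, and the receipt; forced after the crate: the report and the voucher.
That leaves the contract, the memo, the package, and the parcel with no forced order relative to the crate — 4.

4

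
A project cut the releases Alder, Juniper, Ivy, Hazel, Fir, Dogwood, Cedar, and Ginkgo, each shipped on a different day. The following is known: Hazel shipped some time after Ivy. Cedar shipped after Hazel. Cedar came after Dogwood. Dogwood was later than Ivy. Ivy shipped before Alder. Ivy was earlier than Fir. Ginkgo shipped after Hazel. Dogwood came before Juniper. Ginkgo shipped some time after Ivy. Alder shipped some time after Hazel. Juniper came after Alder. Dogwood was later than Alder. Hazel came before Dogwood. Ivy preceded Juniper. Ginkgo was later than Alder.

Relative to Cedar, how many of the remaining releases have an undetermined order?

3

Forced before Cedar: Alder, Dogwood, Hazel, and Ivy.
That leaves Fir, Ginkgo, and Juniper with no forced order relative to Cedar — 3.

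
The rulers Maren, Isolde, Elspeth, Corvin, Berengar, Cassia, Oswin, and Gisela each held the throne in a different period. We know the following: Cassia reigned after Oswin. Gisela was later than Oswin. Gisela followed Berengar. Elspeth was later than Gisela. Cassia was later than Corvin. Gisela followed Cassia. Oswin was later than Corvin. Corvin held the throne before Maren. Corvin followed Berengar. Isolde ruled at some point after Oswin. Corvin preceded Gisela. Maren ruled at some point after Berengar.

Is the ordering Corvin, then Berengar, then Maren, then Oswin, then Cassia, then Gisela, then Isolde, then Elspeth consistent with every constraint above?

no

The constraints require Berengar before Corvin, but in the proposed sequence Corvin appears ahead of Berengar. That one violation is enough.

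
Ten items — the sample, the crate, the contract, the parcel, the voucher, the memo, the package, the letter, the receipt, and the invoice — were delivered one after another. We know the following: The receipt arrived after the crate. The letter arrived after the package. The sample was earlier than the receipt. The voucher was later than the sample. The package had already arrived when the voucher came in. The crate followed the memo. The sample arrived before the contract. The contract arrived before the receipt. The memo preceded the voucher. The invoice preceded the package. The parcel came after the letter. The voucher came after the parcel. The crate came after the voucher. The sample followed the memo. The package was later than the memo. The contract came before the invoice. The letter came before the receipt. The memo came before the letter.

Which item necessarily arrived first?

The memo has a chain of constraints placing it before every other item, so the memo must be first.

the memo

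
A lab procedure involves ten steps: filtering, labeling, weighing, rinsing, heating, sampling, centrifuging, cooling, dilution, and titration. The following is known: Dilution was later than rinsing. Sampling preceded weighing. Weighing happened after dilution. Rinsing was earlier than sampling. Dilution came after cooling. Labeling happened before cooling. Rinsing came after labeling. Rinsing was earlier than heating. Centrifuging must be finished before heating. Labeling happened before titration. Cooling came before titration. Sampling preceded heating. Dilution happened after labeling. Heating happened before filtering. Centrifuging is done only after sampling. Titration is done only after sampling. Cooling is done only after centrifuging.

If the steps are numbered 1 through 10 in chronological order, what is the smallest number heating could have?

Centrifuging, labeling, rinsing, and sampling must all come before heating — 4 forced predecessors.
Nothing else is forced ahead of heating, so its earliest slot is position 4 + 1 = 5.

5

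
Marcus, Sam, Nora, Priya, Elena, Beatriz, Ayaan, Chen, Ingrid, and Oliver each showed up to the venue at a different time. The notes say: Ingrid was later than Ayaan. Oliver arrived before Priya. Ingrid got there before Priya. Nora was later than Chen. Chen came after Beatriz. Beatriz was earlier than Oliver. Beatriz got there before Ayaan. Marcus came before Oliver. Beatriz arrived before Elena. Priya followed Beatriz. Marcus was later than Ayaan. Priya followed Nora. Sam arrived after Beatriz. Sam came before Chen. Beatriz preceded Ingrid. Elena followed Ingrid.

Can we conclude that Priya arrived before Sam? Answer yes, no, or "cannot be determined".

Tracing the constraints gives Sam → Chen → Nora → Priya, so Sam must come before Priya.
That means Priya cannot be before Sam.

no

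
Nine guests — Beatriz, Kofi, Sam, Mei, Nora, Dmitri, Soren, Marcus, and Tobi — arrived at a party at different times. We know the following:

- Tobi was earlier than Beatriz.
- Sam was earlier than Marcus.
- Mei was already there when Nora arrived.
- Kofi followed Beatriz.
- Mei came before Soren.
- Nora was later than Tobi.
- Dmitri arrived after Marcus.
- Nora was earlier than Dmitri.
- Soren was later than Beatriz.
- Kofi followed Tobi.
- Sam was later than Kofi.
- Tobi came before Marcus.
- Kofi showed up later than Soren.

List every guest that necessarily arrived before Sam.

Directly stated before Sam: Kofi.
Beatriz reaches Sam via Beatriz → Kofi → Sam.
Mei reaches Sam via Mei → Soren → Kofi → Sam.
Soren reaches Sam via Soren → Kofi → Sam.
Likewise Tobi reaches Sam by chaining the stated constraints.
No chain forces Dmitri (or any of the others) ahead of Sam.

Beatriz, Kofi, Mei, Soren, Tobi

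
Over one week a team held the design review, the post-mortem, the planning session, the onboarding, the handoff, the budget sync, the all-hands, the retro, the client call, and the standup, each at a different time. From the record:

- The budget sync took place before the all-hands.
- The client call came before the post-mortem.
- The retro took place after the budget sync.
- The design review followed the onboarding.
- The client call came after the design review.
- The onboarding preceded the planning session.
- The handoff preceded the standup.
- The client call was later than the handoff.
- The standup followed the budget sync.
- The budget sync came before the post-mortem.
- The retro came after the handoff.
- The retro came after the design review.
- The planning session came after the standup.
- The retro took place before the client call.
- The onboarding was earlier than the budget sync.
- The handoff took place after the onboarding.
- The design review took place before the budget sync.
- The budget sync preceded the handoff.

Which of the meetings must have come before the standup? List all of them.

Directly stated before the standup: the budget sync and the handoff.
The design review reaches the standup via the design review → the budget sync → the standup.
The onboarding reaches the standup via the onboarding → the handoff → the standup.

the budget sync, the design review, the handoff, the onboarding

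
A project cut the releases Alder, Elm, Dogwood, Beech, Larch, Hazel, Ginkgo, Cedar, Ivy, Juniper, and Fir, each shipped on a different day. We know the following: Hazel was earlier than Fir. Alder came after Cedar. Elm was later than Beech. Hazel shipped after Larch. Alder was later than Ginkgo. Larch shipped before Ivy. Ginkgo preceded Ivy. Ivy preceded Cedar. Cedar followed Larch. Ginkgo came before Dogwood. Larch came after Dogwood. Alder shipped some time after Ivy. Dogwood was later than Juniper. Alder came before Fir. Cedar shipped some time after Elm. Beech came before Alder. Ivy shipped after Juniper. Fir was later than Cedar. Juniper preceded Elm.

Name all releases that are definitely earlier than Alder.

Directly stated before Alder: Beech, Cedar, Ginkgo, and Ivy.
Dogwood reaches Alder via Dogwood → Larch → Ivy → Alder.
Elm reaches Alder via Elm → Cedar → Alder.
Juniper reaches Alder via Juniper → Ivy → Alder.
Likewise Larch reaches Alder by chaining the stated constraints.

Beech, Cedar, Dogwood, Elm, Ginkgo, Ivy, Juniper, Larch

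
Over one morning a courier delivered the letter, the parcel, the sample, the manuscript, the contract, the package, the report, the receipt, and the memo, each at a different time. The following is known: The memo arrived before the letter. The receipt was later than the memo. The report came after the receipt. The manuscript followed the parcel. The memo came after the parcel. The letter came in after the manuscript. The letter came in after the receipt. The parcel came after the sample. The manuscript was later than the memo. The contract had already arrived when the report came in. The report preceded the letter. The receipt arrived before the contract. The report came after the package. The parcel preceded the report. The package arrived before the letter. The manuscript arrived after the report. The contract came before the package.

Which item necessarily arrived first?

The sample has a chain of constraints placing it before every other item, so the sample must be first.

the sample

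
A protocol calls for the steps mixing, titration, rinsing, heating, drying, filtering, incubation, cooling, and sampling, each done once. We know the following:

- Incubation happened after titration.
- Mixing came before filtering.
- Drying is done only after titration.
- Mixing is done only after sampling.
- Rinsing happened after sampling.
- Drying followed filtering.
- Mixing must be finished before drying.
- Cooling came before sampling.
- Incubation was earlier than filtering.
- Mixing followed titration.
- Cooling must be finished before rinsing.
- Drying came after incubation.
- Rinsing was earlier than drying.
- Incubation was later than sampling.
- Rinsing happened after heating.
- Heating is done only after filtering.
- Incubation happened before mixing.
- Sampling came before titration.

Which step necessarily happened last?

drying

Every other step has a chain of constraints placing it before drying, so drying is last.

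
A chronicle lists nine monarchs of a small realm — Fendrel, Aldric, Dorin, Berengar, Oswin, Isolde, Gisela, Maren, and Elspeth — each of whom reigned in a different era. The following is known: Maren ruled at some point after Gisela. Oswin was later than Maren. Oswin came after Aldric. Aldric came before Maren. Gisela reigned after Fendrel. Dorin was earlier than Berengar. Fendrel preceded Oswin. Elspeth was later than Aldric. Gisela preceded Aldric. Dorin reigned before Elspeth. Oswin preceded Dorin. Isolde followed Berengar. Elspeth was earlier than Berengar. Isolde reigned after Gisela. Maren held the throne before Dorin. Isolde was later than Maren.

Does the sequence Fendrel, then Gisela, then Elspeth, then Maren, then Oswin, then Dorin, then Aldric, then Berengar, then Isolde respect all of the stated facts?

no

The constraints require Aldric before Oswin, but in the proposed sequence Oswin appears ahead of Aldric. That one violation is enough.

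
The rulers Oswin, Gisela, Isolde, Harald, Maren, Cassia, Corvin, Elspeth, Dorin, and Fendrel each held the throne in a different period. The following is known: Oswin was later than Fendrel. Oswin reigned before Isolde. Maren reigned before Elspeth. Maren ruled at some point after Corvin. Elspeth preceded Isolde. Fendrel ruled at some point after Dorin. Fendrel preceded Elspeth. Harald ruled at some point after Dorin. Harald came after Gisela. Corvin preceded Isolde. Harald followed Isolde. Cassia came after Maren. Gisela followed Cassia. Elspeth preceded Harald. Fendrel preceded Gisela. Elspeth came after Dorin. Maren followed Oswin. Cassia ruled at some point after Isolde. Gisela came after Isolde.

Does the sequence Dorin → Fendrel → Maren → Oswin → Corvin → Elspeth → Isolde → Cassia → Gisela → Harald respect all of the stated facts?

The constraints require Oswin before Maren, but in the proposed sequence Maren appears ahead of Oswin. That one violation is enough.

no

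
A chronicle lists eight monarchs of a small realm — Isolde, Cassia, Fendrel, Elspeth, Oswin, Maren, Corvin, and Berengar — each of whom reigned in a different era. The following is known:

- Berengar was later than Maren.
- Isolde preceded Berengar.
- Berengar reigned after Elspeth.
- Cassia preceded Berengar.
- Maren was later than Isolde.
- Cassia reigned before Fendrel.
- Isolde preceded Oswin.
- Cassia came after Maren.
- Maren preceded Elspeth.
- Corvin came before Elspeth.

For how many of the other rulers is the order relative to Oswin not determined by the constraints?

6

Forced before Oswin: Isolde.
That leaves Berengar, Cassia, Corvin, Elspeth, Fendrel, and Maren with no forced order relative to Oswin — 6.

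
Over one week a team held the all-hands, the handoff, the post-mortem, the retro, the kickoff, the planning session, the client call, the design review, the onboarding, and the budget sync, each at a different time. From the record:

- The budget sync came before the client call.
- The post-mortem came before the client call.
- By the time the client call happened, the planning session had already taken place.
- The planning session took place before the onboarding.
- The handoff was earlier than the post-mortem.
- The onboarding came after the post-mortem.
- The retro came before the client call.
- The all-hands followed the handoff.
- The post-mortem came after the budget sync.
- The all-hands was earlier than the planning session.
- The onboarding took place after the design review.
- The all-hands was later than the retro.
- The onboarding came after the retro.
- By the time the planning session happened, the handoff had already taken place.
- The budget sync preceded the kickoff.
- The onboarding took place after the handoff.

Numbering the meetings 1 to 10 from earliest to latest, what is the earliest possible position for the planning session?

The all-hands, the handoff, and the retro must all come before the planning session — 3 forced predecessors.
Nothing else is forced ahead of the planning session, so its earliest slot is position 3 + 1 = 4.

4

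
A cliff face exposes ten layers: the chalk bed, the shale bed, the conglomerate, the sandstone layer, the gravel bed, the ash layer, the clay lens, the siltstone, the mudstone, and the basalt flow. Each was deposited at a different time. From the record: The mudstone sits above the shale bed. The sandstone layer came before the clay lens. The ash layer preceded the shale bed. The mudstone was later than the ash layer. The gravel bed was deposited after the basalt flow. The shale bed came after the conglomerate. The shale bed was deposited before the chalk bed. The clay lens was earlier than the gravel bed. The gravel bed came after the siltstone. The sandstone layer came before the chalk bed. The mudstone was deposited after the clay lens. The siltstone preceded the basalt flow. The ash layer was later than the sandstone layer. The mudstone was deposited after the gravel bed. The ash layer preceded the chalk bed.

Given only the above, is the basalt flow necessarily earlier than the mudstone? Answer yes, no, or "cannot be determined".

yes

Chain the constraints: the basalt flow → the gravel bed → the mudstone. Each link is directly stated, so the basalt flow comes before the mudstone.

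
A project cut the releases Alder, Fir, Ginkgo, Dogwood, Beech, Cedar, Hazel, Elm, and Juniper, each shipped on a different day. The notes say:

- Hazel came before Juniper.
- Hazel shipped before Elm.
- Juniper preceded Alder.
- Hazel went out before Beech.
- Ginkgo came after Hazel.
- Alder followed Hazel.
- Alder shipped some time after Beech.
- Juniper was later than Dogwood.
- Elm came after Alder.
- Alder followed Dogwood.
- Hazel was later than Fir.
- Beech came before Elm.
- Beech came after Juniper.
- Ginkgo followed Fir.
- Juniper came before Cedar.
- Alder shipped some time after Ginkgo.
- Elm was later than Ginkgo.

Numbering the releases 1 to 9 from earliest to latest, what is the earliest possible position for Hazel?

Fir must come before Hazel — 1 forced predecessor.
Nothing else is forced ahead of Hazel, so its earliest slot is position 1 + 1 = 2.

2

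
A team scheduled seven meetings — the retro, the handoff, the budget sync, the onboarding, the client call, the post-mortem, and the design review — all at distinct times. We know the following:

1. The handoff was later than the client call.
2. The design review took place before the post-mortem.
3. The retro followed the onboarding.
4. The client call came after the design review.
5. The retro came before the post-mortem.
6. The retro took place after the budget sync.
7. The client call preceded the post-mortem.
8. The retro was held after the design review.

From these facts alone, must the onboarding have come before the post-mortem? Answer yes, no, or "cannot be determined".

yes

Chain the constraints: the onboarding → the retro → the post-mortem. Each link is directly stated, so the onboarding comes before the post-mortem.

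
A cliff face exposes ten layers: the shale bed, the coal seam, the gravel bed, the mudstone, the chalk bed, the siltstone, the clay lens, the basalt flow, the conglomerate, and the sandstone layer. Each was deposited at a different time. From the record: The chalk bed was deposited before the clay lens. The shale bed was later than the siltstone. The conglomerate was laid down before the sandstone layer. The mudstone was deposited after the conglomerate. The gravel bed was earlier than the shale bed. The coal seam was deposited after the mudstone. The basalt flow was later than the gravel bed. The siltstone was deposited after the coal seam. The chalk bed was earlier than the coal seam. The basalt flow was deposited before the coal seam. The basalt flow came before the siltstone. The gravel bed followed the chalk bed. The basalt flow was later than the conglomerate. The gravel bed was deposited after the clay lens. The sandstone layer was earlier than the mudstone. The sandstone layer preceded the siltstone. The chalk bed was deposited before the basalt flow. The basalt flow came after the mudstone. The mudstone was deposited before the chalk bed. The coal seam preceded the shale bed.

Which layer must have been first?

The conglomerate has a chain of constraints placing it before every other layer, so the conglomerate must be first.

the conglomerate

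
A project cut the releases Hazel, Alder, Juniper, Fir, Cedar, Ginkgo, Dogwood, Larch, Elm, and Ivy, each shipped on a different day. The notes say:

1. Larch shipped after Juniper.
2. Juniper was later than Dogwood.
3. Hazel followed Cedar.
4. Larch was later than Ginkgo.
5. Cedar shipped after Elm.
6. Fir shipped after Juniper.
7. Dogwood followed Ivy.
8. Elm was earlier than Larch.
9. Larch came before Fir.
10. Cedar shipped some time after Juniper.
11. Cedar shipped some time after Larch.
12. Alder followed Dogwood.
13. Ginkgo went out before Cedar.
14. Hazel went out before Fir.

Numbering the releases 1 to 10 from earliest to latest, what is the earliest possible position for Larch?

6

Dogwood, Elm, Ginkgo, Ivy, and Juniper must all come before Larch — 5 forced predecessors.
Nothing else is forced ahead of Larch, so its earliest slot is position 5 + 1 = 6.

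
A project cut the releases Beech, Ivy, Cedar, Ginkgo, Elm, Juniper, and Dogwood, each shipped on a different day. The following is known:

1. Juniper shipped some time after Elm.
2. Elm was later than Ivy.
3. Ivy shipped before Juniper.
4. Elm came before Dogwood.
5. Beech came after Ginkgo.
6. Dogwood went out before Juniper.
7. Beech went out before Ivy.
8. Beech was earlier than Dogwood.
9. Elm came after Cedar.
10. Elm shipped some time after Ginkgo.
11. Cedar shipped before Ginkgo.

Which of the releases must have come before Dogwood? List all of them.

Beech, Cedar, Elm, Ginkgo, Ivy

Directly stated before Dogwood: Beech and Elm.
Cedar reaches Dogwood via Cedar → Elm → Dogwood.
Ginkgo reaches Dogwood via Ginkgo → Elm → Dogwood.
Ivy reaches Dogwood via Ivy → Elm → Dogwood.
No chain forces Juniper ahead of Dogwood.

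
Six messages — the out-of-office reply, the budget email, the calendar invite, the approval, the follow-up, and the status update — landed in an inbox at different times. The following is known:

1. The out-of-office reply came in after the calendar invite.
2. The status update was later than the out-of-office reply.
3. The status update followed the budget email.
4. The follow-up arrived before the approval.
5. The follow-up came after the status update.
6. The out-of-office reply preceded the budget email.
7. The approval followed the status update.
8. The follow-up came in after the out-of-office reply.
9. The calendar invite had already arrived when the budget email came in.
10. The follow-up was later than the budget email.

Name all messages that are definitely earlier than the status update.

the budget email, the calendar invite, the out-of-office reply

Directly stated before the status update: the budget email and the out-of-office reply.
The calendar invite reaches the status update via the calendar invite → the out-of-office reply → the status update.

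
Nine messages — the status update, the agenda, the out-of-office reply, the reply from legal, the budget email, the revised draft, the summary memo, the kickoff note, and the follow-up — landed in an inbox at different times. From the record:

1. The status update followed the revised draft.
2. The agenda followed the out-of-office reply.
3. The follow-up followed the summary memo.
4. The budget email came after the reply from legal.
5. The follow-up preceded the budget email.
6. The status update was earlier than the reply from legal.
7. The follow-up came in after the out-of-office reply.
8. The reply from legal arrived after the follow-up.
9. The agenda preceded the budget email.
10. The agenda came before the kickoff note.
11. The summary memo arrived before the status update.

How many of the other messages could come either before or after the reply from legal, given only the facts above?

2

Forced before the reply from legal: the follow-up, the out-of-office reply, the revised draft, the status update, and the summary memo; forced after the reply from legal: the budget email.
That leaves the agenda and the kickoff note with no forced order relative to the reply from legal — 2.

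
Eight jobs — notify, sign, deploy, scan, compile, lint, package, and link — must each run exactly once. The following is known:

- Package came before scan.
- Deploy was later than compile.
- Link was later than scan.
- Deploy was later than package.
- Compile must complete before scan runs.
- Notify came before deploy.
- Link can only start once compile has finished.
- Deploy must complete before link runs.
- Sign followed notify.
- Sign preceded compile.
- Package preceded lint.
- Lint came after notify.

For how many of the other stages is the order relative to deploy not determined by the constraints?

2

Forced before deploy: compile, notify, package, and sign; forced after deploy: link.
That leaves lint and scan with no forced order relative to deploy — 2.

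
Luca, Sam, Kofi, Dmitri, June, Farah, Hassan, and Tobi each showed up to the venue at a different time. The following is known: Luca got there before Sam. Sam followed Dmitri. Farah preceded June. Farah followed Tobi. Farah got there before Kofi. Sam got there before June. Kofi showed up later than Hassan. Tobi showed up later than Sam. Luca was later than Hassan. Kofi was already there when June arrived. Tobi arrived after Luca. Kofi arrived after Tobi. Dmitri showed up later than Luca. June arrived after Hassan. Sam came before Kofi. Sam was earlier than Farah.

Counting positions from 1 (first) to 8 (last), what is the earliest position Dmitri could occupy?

3

Hassan and Luca must both come before Dmitri — 2 forced predecessors.
Nothing else is forced ahead of Dmitri, so their earliest slot is position 2 + 1 = 3.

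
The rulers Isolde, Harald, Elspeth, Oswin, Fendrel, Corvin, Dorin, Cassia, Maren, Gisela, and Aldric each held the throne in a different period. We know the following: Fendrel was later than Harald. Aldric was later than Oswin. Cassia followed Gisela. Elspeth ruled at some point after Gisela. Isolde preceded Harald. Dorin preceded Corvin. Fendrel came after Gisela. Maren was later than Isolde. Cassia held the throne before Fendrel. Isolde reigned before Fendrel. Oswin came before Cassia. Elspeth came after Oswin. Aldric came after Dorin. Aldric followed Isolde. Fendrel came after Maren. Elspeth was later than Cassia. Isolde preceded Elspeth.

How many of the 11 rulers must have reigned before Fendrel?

Directly stated before Fendrel: Cassia, Gisela, Harald, Isolde, and Maren.
Oswin reaches Fendrel via Oswin → Cassia → Fendrel.
No chain forces Elspeth (or any of the others) ahead of Fendrel.
That's Cassia, Gisela, Harald, Isolde, Maren, and Oswin — 6 in all.

6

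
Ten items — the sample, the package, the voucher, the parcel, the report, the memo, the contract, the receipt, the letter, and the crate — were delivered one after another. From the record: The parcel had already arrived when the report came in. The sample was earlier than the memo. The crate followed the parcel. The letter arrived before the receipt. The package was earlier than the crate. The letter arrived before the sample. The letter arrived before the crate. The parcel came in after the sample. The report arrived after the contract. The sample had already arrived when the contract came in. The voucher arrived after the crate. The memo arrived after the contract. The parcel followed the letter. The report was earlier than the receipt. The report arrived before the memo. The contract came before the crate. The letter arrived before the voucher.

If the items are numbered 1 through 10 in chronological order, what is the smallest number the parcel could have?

The letter and the sample must both come before the parcel — 2 forced predecessors.
Nothing else is forced ahead of the parcel, so its earliest slot is position 2 + 1 = 3.

3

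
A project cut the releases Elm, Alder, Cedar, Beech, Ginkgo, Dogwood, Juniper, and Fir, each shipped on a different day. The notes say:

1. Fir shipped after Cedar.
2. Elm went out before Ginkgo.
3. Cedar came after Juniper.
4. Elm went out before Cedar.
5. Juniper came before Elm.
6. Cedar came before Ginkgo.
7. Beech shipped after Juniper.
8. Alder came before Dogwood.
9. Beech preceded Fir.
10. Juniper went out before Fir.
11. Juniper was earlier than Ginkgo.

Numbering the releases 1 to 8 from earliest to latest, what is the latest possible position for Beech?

7

Beech must come before Fir — 1 release forced after it.
Everything else can be placed before Beech in some valid order, so Beech can sit as late as position 8 − 1 = 7.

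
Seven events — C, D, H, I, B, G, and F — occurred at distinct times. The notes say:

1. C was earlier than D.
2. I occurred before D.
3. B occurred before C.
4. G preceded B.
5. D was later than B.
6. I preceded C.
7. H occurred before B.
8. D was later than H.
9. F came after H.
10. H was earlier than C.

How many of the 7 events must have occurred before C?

Directly stated before C: B, H, and I.
G reaches C via G → B → C.
That's B, G, H, and I — 4 in all.

4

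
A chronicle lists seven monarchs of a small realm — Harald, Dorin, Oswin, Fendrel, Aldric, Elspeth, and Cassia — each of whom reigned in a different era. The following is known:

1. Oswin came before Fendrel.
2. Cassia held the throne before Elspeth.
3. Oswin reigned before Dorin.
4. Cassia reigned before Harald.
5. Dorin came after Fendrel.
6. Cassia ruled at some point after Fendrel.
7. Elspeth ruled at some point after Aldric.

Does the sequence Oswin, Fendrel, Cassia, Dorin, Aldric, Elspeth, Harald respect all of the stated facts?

yes

Check each stated constraint against the proposed order — e.g. Cassia is ahead of Elspeth; Cassia is ahead of Harald. Every pair is in the required order; nothing is violated.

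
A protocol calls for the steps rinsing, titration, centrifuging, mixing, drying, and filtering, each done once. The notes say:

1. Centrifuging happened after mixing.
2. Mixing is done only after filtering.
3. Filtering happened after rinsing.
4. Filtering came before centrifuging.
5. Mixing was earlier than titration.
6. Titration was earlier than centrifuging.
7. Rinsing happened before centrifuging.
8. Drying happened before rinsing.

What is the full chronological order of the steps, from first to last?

drying, rinsing, filtering, mixing, titration, centrifuging

The constraints fix every adjacent pair, so only one ordering works:
drying → rinsing → filtering → mixing → titration → centrifuging.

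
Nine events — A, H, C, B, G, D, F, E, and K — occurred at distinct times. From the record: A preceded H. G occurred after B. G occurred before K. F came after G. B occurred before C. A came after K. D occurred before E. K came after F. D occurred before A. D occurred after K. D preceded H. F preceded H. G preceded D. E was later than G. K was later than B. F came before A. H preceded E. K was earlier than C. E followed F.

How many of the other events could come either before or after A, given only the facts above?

Forced before A: B, D, F, G, and K; forced after A: E and H.
That leaves C with no forced order relative to A — 1.

1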